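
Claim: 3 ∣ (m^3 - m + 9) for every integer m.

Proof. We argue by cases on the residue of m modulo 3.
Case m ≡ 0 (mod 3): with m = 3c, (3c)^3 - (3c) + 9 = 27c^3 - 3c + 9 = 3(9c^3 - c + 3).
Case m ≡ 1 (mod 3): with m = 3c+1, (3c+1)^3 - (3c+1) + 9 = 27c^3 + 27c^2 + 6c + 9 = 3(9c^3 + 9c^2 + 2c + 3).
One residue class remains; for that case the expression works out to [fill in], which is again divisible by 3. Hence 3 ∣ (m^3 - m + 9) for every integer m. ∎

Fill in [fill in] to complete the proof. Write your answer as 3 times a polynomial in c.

3(9c^3 + 18c^2 + 11c + 5)

The residues treated are {0, 1}, so the missing case is m ≡ 2 (mod 3); write m = 3c+2.
Then (3c+2)^3 - (3c+2) + 9 = 27c^3 + 54c^2 + 33c + 15 = 3(9c^3 + 18c^2 + 11c + 5).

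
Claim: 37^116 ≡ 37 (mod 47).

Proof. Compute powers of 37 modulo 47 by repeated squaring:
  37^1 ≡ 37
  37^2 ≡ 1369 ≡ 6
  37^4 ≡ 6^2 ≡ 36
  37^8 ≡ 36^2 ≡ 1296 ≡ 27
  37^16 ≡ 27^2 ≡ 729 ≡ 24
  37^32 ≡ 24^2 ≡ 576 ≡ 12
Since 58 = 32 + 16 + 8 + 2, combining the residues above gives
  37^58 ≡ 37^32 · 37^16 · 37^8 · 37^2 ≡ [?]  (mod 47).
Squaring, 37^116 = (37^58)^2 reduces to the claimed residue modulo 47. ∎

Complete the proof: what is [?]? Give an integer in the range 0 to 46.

Multiply the listed residues: 12 · 24 · 27 · 6 = 288 → 7776 → 46656.
Reducing modulo 47: 46656 = 992·47 + 32, so 37^58 ≡ 32.

32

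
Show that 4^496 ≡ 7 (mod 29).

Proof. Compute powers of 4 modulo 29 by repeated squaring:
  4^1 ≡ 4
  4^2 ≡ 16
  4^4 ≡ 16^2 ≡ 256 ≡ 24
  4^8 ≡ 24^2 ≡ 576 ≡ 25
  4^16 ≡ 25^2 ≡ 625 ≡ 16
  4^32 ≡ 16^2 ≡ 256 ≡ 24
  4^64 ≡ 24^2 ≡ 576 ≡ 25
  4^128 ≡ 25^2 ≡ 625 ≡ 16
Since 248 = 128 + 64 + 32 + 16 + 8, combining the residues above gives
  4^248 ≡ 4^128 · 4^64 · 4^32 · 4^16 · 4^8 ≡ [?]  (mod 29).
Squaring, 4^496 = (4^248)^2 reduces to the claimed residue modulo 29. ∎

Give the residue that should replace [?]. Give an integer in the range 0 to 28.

23

Multiply the listed residues: 16 · 25 · 24 · 16 · 25 = 400 → 9600 → 153600 → 3840000.
Reducing modulo 29: 3840000 = 132413·29 + 23, so 4^248 ≡ 23.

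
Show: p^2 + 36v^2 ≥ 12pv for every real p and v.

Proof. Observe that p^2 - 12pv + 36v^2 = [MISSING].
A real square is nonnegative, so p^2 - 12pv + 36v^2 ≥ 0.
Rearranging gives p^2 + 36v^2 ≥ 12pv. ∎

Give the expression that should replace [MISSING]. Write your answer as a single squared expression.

(p - 6v)^2

The leading and trailing coefficients are 1^2 and 6^2, and 12 = 2·1·6, so the trinomial is (p - 6v)^2.
Hence p^2 - 12pv + 36v^2 ≥ 0.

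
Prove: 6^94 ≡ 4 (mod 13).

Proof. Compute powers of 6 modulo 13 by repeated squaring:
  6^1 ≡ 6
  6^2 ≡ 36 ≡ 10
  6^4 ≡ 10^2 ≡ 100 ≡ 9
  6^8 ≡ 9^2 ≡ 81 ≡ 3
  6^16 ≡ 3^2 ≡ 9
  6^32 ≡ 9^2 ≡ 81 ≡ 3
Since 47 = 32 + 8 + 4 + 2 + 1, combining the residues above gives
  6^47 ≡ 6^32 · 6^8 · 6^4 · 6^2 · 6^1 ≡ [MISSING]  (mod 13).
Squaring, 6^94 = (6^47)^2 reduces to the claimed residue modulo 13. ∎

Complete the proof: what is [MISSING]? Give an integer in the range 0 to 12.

6^32 · 6^8 · 6^4 · 6^2 · 6^1 ≡ 3 · 3 · 9 · 10 · 6 = 4860.
4860 mod 13 = 11, so 6^47 ≡ 11 (mod 13).

11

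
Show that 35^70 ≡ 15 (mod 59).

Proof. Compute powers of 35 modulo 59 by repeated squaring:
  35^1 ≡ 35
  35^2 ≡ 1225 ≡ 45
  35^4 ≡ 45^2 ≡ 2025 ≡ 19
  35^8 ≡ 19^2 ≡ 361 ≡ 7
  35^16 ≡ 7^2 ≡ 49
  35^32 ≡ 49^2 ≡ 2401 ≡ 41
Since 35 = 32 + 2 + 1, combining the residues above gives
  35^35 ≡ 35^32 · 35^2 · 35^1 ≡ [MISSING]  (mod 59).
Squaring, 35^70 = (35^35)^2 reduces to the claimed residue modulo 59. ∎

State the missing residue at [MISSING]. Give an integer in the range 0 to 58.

29

35^32 · 35^2 · 35^1 ≡ 41 · 45 · 35 = 64575.
64575 mod 59 = 29, so 35^35 ≡ 29 (mod 59).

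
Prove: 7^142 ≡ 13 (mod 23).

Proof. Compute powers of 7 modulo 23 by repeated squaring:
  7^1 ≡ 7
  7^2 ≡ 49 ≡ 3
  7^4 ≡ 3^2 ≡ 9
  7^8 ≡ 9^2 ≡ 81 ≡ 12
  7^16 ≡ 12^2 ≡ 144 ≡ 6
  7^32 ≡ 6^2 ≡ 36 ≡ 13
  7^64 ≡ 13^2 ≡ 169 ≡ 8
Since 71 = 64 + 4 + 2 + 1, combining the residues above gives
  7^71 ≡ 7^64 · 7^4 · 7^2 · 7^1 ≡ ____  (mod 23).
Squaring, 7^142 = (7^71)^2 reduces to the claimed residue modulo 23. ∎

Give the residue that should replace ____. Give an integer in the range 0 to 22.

17

Multiply the listed residues: 8 · 9 · 3 · 7 = 72 → 216 → 1512.
Reducing modulo 23: 1512 = 65·23 + 17, so 7^71 ≡ 17.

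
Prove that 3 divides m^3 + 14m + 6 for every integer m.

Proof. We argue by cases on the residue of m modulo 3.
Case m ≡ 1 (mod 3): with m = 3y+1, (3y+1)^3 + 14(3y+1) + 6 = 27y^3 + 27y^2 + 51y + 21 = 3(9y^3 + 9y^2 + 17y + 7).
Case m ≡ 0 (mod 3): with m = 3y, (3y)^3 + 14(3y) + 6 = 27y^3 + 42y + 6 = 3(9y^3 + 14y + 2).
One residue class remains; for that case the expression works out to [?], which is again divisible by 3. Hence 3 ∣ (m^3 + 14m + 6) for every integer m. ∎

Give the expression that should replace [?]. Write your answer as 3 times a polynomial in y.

3(9y^3 + 18y^2 + 26y + 14)

The residues treated are {1, 0}, so the missing case is m ≡ 2 (mod 3); write m = 3y+2.
Then (3y+2)^3 + 14(3y+2) + 6 = 27y^3 + 54y^2 + 78y + 42 = 3(9y^3 + 18y^2 + 26y + 14).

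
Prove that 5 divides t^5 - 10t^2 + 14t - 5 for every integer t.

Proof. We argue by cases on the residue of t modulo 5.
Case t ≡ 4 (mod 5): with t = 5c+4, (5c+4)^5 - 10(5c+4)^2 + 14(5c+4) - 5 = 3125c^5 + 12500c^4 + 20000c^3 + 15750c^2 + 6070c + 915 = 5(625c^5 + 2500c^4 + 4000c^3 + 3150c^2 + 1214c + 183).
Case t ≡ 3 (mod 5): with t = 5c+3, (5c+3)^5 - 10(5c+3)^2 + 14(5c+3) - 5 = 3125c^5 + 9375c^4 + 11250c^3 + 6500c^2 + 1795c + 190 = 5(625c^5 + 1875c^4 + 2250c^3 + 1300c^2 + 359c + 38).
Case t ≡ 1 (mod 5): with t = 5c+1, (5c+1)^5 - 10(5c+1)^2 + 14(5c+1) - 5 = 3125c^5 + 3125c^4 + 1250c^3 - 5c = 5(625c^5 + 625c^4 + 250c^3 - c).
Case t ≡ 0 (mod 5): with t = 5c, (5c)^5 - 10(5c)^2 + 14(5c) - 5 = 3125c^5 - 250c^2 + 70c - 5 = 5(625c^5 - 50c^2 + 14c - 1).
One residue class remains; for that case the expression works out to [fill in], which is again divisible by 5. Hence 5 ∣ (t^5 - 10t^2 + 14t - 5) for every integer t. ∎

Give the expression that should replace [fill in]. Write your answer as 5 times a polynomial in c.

Only t ≡ 2 (mod 5) is unaccounted for. Put t = 5c+2:
(5c+2)^5 - 10(5c+2)^2 + 14(5c+2) - 5 expands to 3125c^5 + 6250c^4 + 5000c^3 + 1750c^2 + 270c + 15,
and factoring out 5 leaves 5(625c^5 + 1250c^4 + 1000c^3 + 350c^2 + 54c + 3).

5(625c^5 + 1250c^4 + 1000c^3 + 350c^2 + 54c + 3)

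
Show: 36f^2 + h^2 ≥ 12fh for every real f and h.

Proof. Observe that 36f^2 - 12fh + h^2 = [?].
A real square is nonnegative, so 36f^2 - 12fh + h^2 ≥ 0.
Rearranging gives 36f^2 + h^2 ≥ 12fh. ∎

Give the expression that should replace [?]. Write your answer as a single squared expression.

(6f - h)^2

The leading and trailing coefficients are 6^2 and 1^2, and 12 = 2·6·1, so the trinomial is (6f - h)^2.
Hence 36f^2 - 12fh + h^2 ≥ 0.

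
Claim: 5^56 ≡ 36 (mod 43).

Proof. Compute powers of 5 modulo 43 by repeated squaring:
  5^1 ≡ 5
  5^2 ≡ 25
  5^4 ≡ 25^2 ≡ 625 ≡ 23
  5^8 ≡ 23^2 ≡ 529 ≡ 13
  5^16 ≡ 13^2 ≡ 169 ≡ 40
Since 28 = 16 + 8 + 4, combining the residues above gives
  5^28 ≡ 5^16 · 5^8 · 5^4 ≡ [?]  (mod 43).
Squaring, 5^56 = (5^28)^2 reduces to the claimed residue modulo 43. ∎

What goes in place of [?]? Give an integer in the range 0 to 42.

Multiply the listed residues: 40 · 13 · 23 = 520 → 11960.
Reducing modulo 43: 11960 = 278·43 + 6, so 5^28 ≡ 6.

6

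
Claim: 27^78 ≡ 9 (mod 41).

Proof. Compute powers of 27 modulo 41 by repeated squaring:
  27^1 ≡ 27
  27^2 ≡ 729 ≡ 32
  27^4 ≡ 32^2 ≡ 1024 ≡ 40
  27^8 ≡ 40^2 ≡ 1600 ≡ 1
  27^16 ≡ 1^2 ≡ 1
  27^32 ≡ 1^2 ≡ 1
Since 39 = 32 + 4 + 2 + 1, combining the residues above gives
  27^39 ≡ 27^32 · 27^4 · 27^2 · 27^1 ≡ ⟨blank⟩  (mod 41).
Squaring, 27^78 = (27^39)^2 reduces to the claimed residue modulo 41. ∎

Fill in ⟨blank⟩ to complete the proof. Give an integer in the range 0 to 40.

27^32 · 27^4 · 27^2 · 27^1 ≡ 1 · 40 · 32 · 27 = 34560.
34560 mod 41 = 38, so 27^39 ≡ 38 (mod 41).

38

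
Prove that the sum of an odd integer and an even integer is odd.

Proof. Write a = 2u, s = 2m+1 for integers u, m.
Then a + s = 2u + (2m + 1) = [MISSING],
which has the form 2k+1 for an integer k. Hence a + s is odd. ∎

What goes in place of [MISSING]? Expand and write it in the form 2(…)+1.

2(m + u) + 1

2u + (2m + 1) = 2m + 2u + 1
= 2(m + u) + 1.
Since m + u is an integer, the sum is of the form 2k+1 for an integer k.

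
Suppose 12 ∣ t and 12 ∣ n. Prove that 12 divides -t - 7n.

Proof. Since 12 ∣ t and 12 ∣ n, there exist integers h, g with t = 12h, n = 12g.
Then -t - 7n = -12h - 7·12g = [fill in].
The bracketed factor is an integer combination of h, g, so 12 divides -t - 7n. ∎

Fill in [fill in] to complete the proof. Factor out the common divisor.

Pull the common 12 out of every term: -12h - 7·12g = 12(-7g - h).
-7g - h is an integer, which exhibits the divisibility.

12(-7g - h)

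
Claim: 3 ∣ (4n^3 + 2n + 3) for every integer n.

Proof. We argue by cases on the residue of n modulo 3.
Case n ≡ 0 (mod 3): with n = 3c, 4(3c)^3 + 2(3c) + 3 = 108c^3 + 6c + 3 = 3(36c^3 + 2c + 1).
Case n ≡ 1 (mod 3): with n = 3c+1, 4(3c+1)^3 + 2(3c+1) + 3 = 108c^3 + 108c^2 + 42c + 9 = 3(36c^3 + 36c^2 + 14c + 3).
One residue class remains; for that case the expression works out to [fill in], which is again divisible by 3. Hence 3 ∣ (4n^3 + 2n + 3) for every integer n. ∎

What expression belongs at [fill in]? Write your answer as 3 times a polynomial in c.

3(36c^3 + 72c^2 + 50c + 13)

The residues treated are {0, 1}, so the missing case is n ≡ 2 (mod 3); write n = 3c+2.
Then 4(3c+2)^3 + 2(3c+2) + 3 = 108c^3 + 216c^2 + 150c + 39 = 3(36c^3 + 72c^2 + 50c + 13).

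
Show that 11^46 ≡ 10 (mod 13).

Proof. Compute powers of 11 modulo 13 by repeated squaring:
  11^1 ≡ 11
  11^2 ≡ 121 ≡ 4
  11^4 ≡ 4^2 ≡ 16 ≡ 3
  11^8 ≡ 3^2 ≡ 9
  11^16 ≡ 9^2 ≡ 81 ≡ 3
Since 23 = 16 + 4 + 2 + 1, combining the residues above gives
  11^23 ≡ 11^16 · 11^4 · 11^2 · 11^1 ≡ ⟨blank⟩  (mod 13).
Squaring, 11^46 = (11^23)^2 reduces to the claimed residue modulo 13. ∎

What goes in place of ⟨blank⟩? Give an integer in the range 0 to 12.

6

11^16 · 11^4 · 11^2 · 11^1 ≡ 3 · 3 · 4 · 11 = 396.
396 mod 13 = 6, so 11^23 ≡ 6 (mod 13).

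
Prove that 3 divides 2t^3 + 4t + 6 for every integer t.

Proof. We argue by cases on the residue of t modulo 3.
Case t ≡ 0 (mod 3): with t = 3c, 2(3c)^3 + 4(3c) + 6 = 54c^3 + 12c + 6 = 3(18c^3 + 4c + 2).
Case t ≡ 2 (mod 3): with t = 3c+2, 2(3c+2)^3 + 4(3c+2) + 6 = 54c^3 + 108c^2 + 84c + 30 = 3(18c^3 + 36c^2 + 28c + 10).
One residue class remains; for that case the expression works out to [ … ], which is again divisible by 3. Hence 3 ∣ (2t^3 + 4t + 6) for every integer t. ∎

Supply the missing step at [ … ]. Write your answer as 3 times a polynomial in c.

3(18c^3 + 18c^2 + 10c + 4)

The residues treated are {0, 2}, so the missing case is t ≡ 1 (mod 3); write t = 3c+1.
Then 2(3c+1)^3 + 4(3c+1) + 6 = 54c^3 + 54c^2 + 30c + 12 = 3(18c^3 + 18c^2 + 10c + 4).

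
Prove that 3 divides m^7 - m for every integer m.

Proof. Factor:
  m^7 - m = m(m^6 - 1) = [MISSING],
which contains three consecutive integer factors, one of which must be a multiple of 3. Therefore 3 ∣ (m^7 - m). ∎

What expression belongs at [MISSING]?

(m - 1)m(m + 1)(m^4 + m^2 + 1)

m^6 - 1 = (m^2 - 1)(m^4 + m^2 + 1), and m^2 - 1 = (m-1)(m+1).
So m(m^6 - 1) = (m - 1)m(m + 1)(m^4 + m^2 + 1).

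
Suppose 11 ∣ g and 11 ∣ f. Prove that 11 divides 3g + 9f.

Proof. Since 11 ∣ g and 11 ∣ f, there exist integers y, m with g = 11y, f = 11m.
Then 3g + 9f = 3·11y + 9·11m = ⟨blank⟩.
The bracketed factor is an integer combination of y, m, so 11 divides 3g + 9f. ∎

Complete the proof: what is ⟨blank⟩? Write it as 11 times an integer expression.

Pull the common 11 out of every term: 3·11y + 9·11m = 11(9m + 3y).
9m + 3y is an integer, which exhibits the divisibility.

11(9m + 3y)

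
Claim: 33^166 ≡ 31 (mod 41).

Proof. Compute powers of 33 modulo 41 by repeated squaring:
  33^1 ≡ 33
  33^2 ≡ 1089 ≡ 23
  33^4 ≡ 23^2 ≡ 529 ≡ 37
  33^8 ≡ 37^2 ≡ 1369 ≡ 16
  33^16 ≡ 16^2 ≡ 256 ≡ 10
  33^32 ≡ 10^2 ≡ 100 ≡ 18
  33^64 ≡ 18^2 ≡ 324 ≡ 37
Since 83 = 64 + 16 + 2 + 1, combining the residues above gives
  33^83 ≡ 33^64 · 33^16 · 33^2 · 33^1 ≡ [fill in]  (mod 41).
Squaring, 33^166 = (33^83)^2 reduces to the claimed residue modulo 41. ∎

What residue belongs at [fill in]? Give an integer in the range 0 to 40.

21

33^64 · 33^16 · 33^2 · 33^1 ≡ 37 · 10 · 23 · 33 = 280830.
280830 mod 41 = 21, so 33^83 ≡ 21 (mod 41).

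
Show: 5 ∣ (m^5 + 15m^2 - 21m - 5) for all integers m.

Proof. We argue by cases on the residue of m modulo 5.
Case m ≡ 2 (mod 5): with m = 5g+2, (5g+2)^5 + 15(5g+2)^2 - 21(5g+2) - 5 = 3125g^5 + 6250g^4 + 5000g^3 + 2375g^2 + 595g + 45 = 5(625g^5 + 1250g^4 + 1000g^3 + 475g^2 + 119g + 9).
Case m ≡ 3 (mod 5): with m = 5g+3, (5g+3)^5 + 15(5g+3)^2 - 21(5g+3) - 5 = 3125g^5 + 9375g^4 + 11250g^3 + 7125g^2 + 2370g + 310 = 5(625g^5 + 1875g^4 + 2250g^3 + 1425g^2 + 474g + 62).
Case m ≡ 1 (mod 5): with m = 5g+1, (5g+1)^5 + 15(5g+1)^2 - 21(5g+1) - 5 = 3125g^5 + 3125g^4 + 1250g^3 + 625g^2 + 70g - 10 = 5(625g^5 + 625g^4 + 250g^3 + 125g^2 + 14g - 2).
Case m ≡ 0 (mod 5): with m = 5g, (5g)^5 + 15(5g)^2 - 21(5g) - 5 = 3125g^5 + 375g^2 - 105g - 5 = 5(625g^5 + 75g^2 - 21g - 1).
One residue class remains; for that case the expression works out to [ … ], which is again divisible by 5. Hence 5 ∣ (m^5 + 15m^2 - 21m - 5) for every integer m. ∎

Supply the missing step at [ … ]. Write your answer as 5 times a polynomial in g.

The residues treated are {2, 3, 1, 0}, so the missing case is m ≡ 4 (mod 5); write m = 5g+4.
Then (5g+4)^5 + 15(5g+4)^2 - 21(5g+4) - 5 = 3125g^5 + 12500g^4 + 20000g^3 + 16375g^2 + 6895g + 1175 = 5(625g^5 + 2500g^4 + 4000g^3 + 3275g^2 + 1379g + 235).

5(625g^5 + 2500g^4 + 4000g^3 + 3275g^2 + 1379g + 235)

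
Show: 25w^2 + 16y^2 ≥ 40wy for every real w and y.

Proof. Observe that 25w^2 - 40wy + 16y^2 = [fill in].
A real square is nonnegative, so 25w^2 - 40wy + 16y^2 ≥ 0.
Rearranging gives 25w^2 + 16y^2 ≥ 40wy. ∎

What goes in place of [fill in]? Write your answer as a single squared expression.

25w^2 - 40wy + 16y^2 is a perfect-square trinomial: the outer terms are (5w)^2 and (4y)^2, and the cross term is -2·5w·4y.
So 25w^2 - 40wy + 16y^2 = (5w - 4y)^2 ≥ 0.

(5w - 4y)^2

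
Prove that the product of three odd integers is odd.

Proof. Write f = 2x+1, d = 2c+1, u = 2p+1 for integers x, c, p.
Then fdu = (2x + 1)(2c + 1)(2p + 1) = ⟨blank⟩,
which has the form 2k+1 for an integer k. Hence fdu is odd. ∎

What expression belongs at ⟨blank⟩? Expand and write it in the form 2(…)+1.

Expanding: (2x + 1)(2c + 1)(2p + 1) = 8cpx + 4cp + 4cx + 2c + 4px + 2p + 2x + 1.
Every term except the constant is even, so this is 2(4cpx + 2cp + 2cx + c + 2px + p + x) + 1,
and 4cpx + 2cp + 2cx + c + 2px + p + x ∈ ℤ gives the required form.

2(4cpx + 2cp + 2cx + c + 2px + p + x) + 1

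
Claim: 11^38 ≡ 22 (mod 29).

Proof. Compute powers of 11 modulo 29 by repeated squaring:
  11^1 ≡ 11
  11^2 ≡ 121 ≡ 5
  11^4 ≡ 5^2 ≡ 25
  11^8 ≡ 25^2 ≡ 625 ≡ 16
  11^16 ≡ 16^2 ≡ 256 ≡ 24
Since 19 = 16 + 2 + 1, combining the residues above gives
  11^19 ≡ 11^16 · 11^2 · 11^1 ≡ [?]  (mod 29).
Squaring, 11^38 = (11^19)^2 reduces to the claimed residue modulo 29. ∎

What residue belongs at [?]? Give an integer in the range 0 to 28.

15

Multiply the listed residues: 24 · 5 · 11 = 120 → 1320.
Reducing modulo 29: 1320 = 45·29 + 15, so 11^19 ≡ 15.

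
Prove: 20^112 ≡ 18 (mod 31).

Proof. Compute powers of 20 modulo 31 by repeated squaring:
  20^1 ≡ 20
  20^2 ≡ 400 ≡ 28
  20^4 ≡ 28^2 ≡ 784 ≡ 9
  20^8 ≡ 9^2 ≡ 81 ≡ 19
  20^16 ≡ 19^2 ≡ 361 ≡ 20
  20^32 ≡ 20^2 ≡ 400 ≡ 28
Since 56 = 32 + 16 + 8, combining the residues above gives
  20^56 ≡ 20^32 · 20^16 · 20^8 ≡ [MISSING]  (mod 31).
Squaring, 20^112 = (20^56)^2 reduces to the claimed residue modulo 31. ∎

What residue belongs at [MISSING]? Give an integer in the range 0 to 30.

20^32 · 20^16 · 20^8 ≡ 28 · 20 · 19 = 10640.
10640 mod 31 = 7, so 20^56 ≡ 7 (mod 31).

7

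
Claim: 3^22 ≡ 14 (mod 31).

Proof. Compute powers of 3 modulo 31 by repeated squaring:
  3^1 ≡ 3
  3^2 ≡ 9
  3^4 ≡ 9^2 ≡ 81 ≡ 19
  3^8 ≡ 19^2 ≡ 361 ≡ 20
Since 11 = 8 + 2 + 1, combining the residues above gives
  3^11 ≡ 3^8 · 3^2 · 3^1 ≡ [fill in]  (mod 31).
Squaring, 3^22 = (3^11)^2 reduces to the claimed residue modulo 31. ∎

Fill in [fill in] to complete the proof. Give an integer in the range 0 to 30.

3^8 · 3^2 · 3^1 ≡ 20 · 9 · 3 = 540.
540 mod 31 = 13, so 3^11 ≡ 13 (mod 31).

13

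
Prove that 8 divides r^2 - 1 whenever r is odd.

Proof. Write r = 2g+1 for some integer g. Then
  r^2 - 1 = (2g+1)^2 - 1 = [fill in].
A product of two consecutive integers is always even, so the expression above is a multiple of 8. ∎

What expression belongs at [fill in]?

4g(g + 1)

(2g+1)^2 - 1 = 4g^2 + 4g + 1 - 1 = 4g^2 + 4g = 4g(g+1).
Since g and g+1 are consecutive, g(g+1) is even, and 4·(even) is a multiple of 8.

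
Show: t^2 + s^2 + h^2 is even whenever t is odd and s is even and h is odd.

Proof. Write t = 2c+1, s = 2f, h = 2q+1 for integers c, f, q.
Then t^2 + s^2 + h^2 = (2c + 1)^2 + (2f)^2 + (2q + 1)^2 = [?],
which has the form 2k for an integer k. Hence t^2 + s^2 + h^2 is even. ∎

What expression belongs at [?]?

(2c + 1)^2 + (2f)^2 + (2q + 1)^2 = 4c^2 + 4c + 4f^2 + 4q^2 + 4q + 2
= 2(2c^2 + 2c + 2f^2 + 2q^2 + 2q + 1).
Since 2c^2 + 2c + 2f^2 + 2q^2 + 2q + 1 is an integer, the sum of squares is of the form 2k for an integer k.

2(2c^2 + 2c + 2f^2 + 2q^2 + 2q + 1)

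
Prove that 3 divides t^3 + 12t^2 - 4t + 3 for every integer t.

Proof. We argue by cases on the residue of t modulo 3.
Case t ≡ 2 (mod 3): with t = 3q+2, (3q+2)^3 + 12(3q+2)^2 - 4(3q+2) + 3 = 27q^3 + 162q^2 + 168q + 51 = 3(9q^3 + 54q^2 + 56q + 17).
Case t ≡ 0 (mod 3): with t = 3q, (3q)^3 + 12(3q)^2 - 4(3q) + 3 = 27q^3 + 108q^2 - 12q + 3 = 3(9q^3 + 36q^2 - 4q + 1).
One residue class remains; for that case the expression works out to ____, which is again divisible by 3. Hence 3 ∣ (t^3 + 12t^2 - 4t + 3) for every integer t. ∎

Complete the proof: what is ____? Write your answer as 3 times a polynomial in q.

3(9q^3 + 45q^2 + 23q + 4)

The residues treated are {2, 0}, so the missing case is t ≡ 1 (mod 3); write t = 3q+1.
Then (3q+1)^3 + 12(3q+1)^2 - 4(3q+1) + 3 = 27q^3 + 135q^2 + 69q + 12 = 3(9q^3 + 45q^2 + 23q + 4).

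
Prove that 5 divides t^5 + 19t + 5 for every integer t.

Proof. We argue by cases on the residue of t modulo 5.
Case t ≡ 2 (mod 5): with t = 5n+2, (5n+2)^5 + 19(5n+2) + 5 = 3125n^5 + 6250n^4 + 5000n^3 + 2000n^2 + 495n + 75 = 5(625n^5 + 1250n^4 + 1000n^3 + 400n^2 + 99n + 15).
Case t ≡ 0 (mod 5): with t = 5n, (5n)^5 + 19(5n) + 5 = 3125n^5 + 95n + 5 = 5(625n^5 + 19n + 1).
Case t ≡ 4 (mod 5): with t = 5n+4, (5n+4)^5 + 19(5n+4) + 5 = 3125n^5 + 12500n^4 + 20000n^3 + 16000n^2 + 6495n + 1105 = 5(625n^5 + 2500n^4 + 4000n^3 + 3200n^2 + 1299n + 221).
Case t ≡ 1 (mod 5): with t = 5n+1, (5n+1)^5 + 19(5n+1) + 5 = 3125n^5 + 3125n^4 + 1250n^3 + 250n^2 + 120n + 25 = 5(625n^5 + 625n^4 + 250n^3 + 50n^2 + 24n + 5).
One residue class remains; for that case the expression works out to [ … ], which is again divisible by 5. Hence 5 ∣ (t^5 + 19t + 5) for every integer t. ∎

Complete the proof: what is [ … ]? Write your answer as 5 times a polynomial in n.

5(625n^5 + 1875n^4 + 2250n^3 + 1350n^2 + 424n + 61)

Only t ≡ 3 (mod 5) is unaccounted for. Put t = 5n+3:
(5n+3)^5 + 19(5n+3) + 5 expands to 3125n^5 + 9375n^4 + 11250n^3 + 6750n^2 + 2120n + 305,
and factoring out 5 leaves 5(625n^5 + 1875n^4 + 2250n^3 + 1350n^2 + 424n + 61).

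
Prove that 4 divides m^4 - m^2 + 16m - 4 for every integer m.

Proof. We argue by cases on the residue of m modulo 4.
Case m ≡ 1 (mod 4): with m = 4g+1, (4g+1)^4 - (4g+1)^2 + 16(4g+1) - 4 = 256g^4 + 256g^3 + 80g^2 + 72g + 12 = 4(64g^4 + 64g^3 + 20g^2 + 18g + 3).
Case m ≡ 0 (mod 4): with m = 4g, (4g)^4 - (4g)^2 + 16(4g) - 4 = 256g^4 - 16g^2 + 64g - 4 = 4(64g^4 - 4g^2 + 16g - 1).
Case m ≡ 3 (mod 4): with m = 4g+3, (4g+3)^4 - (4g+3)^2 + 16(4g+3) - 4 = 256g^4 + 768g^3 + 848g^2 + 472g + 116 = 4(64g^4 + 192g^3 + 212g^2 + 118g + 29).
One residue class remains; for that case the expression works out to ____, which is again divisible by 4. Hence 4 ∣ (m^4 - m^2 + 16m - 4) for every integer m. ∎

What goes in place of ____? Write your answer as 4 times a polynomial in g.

Only m ≡ 2 (mod 4) is unaccounted for. Put m = 4g+2:
(4g+2)^4 - (4g+2)^2 + 16(4g+2) - 4 expands to 256g^4 + 512g^3 + 368g^2 + 176g + 40,
and factoring out 4 leaves 4(64g^4 + 128g^3 + 92g^2 + 44g + 10).

4(64g^4 + 128g^3 + 92g^2 + 44g + 10)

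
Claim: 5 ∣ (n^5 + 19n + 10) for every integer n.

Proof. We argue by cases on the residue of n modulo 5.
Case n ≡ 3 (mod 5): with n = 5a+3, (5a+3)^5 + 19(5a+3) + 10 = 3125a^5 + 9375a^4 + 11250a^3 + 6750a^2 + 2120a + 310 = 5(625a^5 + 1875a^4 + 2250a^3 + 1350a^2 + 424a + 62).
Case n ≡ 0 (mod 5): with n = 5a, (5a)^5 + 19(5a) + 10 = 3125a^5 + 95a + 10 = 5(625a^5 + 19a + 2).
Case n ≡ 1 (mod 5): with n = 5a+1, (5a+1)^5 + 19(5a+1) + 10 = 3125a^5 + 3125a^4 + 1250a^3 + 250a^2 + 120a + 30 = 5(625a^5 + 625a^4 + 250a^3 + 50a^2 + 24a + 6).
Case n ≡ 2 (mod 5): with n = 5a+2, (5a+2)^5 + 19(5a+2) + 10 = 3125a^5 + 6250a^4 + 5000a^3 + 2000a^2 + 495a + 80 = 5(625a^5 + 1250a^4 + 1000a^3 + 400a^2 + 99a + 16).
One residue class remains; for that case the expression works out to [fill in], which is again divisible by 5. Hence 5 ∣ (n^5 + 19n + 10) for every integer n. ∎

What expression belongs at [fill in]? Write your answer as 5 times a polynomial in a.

5(625a^5 + 2500a^4 + 4000a^3 + 3200a^2 + 1299a + 222)

Only n ≡ 4 (mod 5) is unaccounted for. Put n = 5a+4:
(5a+4)^5 + 19(5a+4) + 10 expands to 3125a^5 + 12500a^4 + 20000a^3 + 16000a^2 + 6495a + 1110,
and factoring out 5 leaves 5(625a^5 + 2500a^4 + 4000a^3 + 3200a^2 + 1299a + 222).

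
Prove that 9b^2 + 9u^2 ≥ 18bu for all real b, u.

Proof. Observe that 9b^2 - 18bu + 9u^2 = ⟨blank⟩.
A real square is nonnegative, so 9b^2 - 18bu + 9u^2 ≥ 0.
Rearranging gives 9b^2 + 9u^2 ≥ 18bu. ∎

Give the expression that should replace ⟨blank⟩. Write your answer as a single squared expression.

(3b - 3u)^2

The leading and trailing coefficients are 3^2 and 3^2, and 18 = 2·3·3, so the trinomial is (3b - 3u)^2.
Hence 9b^2 - 18bu + 9u^2 ≥ 0.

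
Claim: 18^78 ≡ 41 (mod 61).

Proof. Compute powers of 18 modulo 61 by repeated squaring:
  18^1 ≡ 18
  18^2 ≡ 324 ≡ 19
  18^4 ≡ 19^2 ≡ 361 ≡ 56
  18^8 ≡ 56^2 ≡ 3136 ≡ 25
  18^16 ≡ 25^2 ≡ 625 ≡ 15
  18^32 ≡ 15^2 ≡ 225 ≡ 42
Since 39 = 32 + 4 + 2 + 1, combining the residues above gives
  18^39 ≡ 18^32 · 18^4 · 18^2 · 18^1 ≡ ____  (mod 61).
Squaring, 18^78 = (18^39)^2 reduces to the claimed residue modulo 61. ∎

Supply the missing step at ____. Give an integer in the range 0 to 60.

38

18^32 · 18^4 · 18^2 · 18^1 ≡ 42 · 56 · 19 · 18 = 804384.
804384 mod 61 = 38, so 18^39 ≡ 38 (mod 61).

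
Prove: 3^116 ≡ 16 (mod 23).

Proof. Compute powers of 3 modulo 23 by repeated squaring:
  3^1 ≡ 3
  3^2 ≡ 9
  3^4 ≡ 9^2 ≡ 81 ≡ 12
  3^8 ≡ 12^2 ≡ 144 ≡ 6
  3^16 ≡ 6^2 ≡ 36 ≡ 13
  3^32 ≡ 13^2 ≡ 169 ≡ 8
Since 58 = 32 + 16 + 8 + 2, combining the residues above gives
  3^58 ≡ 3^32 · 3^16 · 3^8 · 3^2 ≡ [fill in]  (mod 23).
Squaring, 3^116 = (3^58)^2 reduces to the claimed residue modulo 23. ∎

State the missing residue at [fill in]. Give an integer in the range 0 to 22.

Multiply the listed residues: 8 · 13 · 6 · 9 = 104 → 624 → 5616.
Reducing modulo 23: 5616 = 244·23 + 4, so 3^58 ≡ 4.

4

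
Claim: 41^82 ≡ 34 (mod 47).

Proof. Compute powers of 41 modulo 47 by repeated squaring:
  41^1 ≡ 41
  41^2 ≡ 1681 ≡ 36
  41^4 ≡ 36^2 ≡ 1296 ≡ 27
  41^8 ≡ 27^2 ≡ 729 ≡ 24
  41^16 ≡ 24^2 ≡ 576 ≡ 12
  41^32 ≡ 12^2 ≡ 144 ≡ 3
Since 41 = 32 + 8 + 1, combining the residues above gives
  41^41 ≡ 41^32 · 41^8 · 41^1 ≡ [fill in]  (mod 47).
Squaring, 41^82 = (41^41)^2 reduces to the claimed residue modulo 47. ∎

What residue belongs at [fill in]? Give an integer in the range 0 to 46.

38

41^32 · 41^8 · 41^1 ≡ 3 · 24 · 41 = 2952.
2952 mod 47 = 38, so 41^41 ≡ 38 (mod 47).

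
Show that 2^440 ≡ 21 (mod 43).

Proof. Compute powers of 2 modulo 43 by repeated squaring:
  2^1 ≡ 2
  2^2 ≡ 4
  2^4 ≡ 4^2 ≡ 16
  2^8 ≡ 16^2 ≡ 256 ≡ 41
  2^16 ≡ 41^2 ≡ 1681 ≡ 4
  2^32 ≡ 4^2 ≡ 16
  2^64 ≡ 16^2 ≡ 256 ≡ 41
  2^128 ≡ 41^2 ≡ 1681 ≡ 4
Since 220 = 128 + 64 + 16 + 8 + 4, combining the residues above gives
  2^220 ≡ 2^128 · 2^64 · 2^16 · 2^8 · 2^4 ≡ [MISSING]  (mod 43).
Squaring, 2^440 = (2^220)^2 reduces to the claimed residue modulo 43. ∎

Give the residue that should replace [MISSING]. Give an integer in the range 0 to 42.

Multiply the listed residues: 4 · 41 · 4 · 41 · 16 = 164 → 656 → 26896 → 430336.
Reducing modulo 43: 430336 = 10007·43 + 35, so 2^220 ≡ 35.

35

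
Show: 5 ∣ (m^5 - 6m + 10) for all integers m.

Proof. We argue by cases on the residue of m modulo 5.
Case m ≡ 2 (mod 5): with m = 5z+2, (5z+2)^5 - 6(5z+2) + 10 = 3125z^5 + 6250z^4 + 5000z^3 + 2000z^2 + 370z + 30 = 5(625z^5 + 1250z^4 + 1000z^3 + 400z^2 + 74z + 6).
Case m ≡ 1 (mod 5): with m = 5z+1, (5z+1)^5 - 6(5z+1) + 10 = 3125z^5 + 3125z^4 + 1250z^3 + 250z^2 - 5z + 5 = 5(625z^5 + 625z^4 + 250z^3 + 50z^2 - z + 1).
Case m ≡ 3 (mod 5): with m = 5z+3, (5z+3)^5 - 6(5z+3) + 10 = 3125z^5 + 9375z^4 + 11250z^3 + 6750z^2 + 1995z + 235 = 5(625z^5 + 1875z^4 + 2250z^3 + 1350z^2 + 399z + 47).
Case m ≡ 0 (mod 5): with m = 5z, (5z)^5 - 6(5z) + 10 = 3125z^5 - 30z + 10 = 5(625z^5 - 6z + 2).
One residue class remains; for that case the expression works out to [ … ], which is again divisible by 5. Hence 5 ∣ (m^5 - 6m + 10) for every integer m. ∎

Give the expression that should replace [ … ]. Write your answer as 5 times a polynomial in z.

5(625z^5 + 2500z^4 + 4000z^3 + 3200z^2 + 1274z + 202)

Only m ≡ 4 (mod 5) is unaccounted for. Put m = 5z+4:
(5z+4)^5 - 6(5z+4) + 10 expands to 3125z^5 + 12500z^4 + 20000z^3 + 16000z^2 + 6370z + 1010,
and factoring out 5 leaves 5(625z^5 + 2500z^4 + 4000z^3 + 3200z^2 + 1274z + 202).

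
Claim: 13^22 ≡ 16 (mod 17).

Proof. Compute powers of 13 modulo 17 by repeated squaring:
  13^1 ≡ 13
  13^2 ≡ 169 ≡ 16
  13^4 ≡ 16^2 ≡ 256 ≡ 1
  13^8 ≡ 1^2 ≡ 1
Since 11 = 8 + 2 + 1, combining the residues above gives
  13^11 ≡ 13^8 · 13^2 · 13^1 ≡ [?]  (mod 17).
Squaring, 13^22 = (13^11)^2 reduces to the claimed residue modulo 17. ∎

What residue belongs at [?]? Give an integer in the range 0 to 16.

13^8 · 13^2 · 13^1 ≡ 1 · 16 · 13 = 208.
208 mod 17 = 4, so 13^11 ≡ 4 (mod 17).

4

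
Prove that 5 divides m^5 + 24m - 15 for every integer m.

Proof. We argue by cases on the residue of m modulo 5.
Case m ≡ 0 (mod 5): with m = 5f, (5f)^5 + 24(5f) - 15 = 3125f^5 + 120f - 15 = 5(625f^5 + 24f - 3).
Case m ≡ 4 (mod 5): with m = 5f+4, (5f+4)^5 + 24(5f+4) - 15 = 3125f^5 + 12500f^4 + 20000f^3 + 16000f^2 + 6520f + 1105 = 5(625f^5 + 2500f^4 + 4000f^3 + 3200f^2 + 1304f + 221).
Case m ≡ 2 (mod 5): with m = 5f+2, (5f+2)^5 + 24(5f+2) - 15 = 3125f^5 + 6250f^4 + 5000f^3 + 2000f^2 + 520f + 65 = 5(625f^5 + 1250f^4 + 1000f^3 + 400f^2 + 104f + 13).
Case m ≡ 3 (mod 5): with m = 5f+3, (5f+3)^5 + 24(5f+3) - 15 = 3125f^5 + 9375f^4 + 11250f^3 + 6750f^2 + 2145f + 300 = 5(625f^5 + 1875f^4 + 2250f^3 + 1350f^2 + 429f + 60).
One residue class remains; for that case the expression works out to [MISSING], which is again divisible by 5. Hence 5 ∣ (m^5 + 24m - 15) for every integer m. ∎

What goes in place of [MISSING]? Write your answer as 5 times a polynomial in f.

5(625f^5 + 625f^4 + 250f^3 + 50f^2 + 29f + 2)

The residues treated are {0, 4, 2, 3}, so the missing case is m ≡ 1 (mod 5); write m = 5f+1.
Then (5f+1)^5 + 24(5f+1) - 15 = 3125f^5 + 3125f^4 + 1250f^3 + 250f^2 + 145f + 10 = 5(625f^5 + 625f^4 + 250f^3 + 50f^2 + 29f + 2).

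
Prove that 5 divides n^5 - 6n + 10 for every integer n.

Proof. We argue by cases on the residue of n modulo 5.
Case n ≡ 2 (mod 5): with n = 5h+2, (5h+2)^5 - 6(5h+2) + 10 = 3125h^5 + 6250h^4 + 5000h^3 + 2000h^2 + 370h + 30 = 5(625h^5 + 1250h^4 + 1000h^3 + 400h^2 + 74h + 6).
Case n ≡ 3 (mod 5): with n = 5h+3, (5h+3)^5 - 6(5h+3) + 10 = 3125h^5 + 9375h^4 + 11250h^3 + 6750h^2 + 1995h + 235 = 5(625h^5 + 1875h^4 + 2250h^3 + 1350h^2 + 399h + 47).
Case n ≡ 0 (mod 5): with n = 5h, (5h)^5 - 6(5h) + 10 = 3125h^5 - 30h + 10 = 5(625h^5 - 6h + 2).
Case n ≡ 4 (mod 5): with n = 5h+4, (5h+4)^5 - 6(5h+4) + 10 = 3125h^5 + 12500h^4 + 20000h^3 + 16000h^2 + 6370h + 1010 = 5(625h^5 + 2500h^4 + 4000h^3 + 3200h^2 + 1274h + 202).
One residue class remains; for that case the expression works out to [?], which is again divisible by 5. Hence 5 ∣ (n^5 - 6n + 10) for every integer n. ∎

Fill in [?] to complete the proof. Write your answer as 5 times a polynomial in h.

5(625h^5 + 625h^4 + 250h^3 + 50h^2 - h + 1)

Only n ≡ 1 (mod 5) is unaccounted for. Put n = 5h+1:
(5h+1)^5 - 6(5h+1) + 10 expands to 3125h^5 + 3125h^4 + 1250h^3 + 250h^2 - 5h + 5,
and factoring out 5 leaves 5(625h^5 + 625h^4 + 250h^3 + 50h^2 - h + 1).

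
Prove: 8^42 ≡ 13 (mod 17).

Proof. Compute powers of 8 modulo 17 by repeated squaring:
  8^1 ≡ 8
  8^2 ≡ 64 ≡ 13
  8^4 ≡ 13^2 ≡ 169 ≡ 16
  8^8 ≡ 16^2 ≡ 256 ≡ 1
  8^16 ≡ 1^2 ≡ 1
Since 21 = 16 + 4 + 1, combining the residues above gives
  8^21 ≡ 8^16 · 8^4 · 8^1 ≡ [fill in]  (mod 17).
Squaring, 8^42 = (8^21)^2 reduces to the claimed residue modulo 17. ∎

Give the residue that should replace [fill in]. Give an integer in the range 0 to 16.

8^16 · 8^4 · 8^1 ≡ 1 · 16 · 8 = 128.
128 mod 17 = 9, so 8^21 ≡ 9 (mod 17).

9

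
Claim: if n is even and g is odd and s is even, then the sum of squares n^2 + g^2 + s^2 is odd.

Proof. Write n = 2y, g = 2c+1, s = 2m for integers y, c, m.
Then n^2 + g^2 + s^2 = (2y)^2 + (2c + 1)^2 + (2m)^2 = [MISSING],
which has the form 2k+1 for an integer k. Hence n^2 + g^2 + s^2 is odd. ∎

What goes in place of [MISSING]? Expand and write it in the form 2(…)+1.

2(2c^2 + 2c + 2m^2 + 2y^2) + 1

Expanding: (2y)^2 + (2c + 1)^2 + (2m)^2 = 4c^2 + 4c + 4m^2 + 4y^2 + 1.
Every term except the constant is even, so this is 2(2c^2 + 2c + 2m^2 + 2y^2) + 1,
and 2c^2 + 2c + 2m^2 + 2y^2 ∈ ℤ gives the required form.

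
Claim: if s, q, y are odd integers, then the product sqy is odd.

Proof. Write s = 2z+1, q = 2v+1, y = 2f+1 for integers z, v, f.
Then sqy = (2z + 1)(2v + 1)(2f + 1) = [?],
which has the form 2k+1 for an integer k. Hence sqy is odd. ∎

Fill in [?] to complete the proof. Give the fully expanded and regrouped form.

(2z + 1)(2v + 1)(2f + 1) = 8fvz + 4fv + 4fz + 2f + 4vz + 2v + 2z + 1
= 2(4fvz + 2fv + 2fz + f + 2vz + v + z) + 1.
Since 4fvz + 2fv + 2fz + f + 2vz + v + z is an integer, the product is of the form 2k+1 for an integer k.

2(4fvz + 2fv + 2fz + f + 2vz + v + z) + 1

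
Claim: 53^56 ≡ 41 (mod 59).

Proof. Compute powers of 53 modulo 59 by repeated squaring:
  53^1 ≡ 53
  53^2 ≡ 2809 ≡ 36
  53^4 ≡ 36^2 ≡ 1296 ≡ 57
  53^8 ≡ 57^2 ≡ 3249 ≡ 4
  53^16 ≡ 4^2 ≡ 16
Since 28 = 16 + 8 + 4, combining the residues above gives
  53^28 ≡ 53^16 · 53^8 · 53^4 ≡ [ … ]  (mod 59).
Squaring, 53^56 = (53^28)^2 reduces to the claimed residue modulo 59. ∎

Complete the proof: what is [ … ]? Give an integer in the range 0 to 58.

Multiply the listed residues: 16 · 4 · 57 = 64 → 3648.
Reducing modulo 59: 3648 = 61·59 + 49, so 53^28 ≡ 49.

49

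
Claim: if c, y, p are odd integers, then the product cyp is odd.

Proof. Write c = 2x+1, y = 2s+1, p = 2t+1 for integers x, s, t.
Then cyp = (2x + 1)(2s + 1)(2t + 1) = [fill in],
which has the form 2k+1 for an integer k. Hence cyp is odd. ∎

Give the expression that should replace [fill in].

2(4stx + 2st + 2sx + s + 2tx + t + x) + 1

Expanding: (2x + 1)(2s + 1)(2t + 1) = 8stx + 4st + 4sx + 2s + 4tx + 2t + 2x + 1.
Every term except the constant is even, so this is 2(4stx + 2st + 2sx + s + 2tx + t + x) + 1,
and 4stx + 2st + 2sx + s + 2tx + t + x ∈ ℤ gives the required form.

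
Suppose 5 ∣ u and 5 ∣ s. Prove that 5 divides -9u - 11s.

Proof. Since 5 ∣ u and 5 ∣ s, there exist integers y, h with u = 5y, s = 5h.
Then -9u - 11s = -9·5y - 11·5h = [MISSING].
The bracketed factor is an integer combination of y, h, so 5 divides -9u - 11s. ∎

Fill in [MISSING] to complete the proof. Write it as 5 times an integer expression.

Pull the common 5 out of every term: -9·5y - 11·5h = 5(-11h - 9y).
-11h - 9y is an integer, which exhibits the divisibility.

5(-11h - 9y)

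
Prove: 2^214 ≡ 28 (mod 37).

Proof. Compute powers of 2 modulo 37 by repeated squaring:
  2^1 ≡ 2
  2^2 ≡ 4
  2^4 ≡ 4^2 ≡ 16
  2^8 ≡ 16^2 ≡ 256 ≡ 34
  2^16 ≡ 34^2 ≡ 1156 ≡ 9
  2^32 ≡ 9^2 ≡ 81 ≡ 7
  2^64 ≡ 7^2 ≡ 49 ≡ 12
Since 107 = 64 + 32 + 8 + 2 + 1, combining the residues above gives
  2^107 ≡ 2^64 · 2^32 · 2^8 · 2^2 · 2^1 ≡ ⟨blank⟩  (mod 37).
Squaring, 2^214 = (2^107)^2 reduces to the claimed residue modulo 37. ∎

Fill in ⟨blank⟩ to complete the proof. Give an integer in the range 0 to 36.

2^64 · 2^32 · 2^8 · 2^2 · 2^1 ≡ 12 · 7 · 34 · 4 · 2 = 22848.
22848 mod 37 = 19, so 2^107 ≡ 19 (mod 37).

19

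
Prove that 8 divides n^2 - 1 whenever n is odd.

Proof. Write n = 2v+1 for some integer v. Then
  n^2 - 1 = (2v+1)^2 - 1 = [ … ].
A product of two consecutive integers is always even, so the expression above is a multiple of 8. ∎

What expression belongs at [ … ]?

(2v+1)^2 - 1 = 4v^2 + 4v + 1 - 1 = 4v^2 + 4v = 4v(v+1).
Since v and v+1 are consecutive, v(v+1) is even, and 4·(even) is a multiple of 8.

4v(v + 1)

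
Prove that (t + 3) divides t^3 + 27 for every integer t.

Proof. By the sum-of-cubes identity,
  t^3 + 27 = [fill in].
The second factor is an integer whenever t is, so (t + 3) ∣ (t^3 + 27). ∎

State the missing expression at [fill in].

a^3 + b^3 = (a + b)(a^2 - ab + b^2). With a = t, b = 3:
t^3 + 27 = (t + 3)(t^2 - 3t + 9).

(t + 3)(t^2 - 3t + 9)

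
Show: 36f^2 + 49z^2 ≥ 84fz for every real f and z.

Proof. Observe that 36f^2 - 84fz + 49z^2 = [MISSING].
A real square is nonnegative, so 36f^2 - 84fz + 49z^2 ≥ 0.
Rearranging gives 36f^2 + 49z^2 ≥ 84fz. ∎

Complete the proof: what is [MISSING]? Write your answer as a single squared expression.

The leading and trailing coefficients are 6^2 and 7^2, and 84 = 2·6·7, so the trinomial is (6f - 7z)^2.
Hence 36f^2 - 84fz + 49z^2 ≥ 0.

(6f - 7z)^2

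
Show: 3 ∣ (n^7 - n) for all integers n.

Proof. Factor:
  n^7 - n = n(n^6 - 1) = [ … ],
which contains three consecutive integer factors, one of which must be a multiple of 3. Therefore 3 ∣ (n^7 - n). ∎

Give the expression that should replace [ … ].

n^6 - 1 = (n^2 - 1)(n^4 + n^2 + 1), and n^2 - 1 = (n-1)(n+1).
So n(n^6 - 1) = (n - 1)n(n + 1)(n^4 + n^2 + 1).

(n - 1)n(n + 1)(n^4 + n^2 + 1)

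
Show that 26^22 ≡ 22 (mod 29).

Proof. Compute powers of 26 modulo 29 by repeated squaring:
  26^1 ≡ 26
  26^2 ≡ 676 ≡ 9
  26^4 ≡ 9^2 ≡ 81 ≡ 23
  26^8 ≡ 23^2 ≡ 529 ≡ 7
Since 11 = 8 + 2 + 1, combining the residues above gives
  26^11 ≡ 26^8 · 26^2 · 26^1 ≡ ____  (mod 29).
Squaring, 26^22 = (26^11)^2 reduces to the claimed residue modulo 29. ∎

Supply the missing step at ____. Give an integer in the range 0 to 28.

14

26^8 · 26^2 · 26^1 ≡ 7 · 9 · 26 = 1638.
1638 mod 29 = 14, so 26^11 ≡ 14 (mod 29).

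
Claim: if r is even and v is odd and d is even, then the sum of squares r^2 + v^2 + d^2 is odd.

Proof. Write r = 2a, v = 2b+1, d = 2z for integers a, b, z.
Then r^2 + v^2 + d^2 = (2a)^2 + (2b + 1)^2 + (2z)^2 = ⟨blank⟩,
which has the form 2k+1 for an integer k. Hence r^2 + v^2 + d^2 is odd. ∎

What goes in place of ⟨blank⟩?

Expanding: (2a)^2 + (2b + 1)^2 + (2z)^2 = 4a^2 + 4b^2 + 4b + 4z^2 + 1.
Every term except the constant is even, so this is 2(2a^2 + 2b^2 + 2b + 2z^2) + 1,
and 2a^2 + 2b^2 + 2b + 2z^2 ∈ ℤ gives the required form.

2(2a^2 + 2b^2 + 2b + 2z^2) + 1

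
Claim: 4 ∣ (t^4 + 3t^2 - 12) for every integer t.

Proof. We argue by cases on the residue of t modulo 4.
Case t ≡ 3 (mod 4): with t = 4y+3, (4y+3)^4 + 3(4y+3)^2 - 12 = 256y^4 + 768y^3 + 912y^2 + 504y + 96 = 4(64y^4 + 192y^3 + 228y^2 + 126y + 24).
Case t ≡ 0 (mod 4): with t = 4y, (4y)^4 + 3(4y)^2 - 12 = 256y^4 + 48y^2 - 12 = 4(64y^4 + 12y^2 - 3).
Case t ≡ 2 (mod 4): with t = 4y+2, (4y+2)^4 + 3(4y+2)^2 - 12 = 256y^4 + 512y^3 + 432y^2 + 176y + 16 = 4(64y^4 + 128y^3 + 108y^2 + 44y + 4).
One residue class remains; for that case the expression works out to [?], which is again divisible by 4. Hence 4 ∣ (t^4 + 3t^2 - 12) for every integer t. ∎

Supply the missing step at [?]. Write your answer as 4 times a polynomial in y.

4(64y^4 + 64y^3 + 36y^2 + 10y - 2)

Only t ≡ 1 (mod 4) is unaccounted for. Put t = 4y+1:
(4y+1)^4 + 3(4y+1)^2 - 12 expands to 256y^4 + 256y^3 + 144y^2 + 40y - 8,
and factoring out 4 leaves 4(64y^4 + 64y^3 + 36y^2 + 10y - 2).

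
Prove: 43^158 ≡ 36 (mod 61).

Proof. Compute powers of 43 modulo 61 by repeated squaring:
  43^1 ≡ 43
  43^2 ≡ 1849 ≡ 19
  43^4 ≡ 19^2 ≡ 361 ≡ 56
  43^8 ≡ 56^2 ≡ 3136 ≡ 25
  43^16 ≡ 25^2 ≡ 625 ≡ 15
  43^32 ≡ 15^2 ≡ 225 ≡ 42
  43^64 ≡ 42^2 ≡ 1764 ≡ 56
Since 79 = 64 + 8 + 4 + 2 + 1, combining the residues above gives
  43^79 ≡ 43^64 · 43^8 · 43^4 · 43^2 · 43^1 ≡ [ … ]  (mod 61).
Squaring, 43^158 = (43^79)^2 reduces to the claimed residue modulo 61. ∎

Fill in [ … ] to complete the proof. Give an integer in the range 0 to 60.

55

43^64 · 43^8 · 43^4 · 43^2 · 43^1 ≡ 56 · 25 · 56 · 19 · 43 = 64052800.
64052800 mod 61 = 55, so 43^79 ≡ 55 (mod 61).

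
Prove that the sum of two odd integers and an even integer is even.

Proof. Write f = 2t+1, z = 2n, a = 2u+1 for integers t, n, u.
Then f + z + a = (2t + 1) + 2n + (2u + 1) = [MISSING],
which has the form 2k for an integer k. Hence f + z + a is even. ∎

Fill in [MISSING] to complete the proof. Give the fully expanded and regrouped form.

2(n + t + u + 1)

(2t + 1) + 2n + (2u + 1) = 2n + 2t + 2u + 2
= 2(n + t + u + 1).
Since n + t + u + 1 is an integer, the sum is of the form 2k for an integer k.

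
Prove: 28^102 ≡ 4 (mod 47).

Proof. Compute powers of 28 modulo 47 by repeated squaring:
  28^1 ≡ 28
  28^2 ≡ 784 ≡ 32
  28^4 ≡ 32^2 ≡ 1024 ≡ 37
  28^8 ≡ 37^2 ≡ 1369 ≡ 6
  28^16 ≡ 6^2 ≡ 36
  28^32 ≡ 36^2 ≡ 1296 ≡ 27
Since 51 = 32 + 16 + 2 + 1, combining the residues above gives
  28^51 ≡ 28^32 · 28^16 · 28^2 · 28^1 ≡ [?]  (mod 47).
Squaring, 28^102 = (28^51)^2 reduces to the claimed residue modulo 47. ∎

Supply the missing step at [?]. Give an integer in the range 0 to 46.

Multiply the listed residues: 27 · 36 · 32 · 28 = 972 → 31104 → 870912.
Reducing modulo 47: 870912 = 18530·47 + 2, so 28^51 ≡ 2.

2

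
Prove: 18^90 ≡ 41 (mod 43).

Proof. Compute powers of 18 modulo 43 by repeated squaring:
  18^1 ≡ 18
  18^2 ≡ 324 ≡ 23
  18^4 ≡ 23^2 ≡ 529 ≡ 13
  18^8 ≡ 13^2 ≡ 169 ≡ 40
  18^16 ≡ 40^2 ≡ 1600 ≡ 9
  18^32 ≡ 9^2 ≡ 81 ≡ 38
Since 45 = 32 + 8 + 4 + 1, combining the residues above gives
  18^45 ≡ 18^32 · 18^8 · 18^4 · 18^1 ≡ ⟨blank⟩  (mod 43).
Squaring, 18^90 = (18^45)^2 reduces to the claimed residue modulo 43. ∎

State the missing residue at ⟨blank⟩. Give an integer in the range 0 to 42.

Multiply the listed residues: 38 · 40 · 13 · 18 = 1520 → 19760 → 355680.
Reducing modulo 43: 355680 = 8271·43 + 27, so 18^45 ≡ 27.

27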